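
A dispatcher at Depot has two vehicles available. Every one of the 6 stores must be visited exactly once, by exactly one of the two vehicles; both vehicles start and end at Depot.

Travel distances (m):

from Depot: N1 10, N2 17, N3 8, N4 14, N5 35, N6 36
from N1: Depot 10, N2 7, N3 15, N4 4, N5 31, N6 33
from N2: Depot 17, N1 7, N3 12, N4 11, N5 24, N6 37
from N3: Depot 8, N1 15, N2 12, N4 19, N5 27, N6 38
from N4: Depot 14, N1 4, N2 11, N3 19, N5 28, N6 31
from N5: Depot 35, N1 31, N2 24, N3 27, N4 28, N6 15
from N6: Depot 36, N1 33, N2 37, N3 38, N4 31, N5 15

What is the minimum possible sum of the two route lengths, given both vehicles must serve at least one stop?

Check every non-empty split of the stops between the two vehicles; for each half take its own optimal tour:
  {N1} + {N2, N3, N4, N5, N6}: 20 + 104 = 124
  {N2} + {N1, N3, N4, N5, N6}: 34 + 95 = 129
  {N1, N2} + {N3, N4, N5, N6}: 34 + 95 = 129
  {N3} + {N1, N2, N4, N5, N6}: 16 + 100 = 116
  {N1, N3} + {N2, N4, N5, N6}: 33 + 100 = 133
  {N2, N3} + {N1, N4, N5, N6}: 37 + 93 = 130
  … (31 splits in total)
Best: vehicle 1 Depot → N3 → Depot = 16; vehicle 2 Depot → N1 → N4 → N2 → N5 → N6 → Depot = 100; combined 116.

Minimum combined distance: 116 m.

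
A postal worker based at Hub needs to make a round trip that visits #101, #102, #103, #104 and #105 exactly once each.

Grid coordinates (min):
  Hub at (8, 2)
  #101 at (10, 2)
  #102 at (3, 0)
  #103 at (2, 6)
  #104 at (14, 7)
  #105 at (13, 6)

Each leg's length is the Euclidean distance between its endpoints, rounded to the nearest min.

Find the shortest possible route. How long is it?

31 min — the shortest possible round trip.

There are 60 distinct closed tours to check (reversals are equivalent).
Hub-#101-#102-#103-#104-#105-Hub: 2+7+6+12+1+6 = 34
Hub-#101-#102-#103-#105-#104-Hub: 2+7+6+11+1+8 = 35
Hub-#101-#102-#104-#103-#105-Hub: 2+7+13+12+11+6 = 51
Hub-#101-#102-#104-#105-#103-Hub: 2+7+13+1+11+7 = 41
Hub-#101-#102-#105-#103-#104-Hub: 2+7+12+11+12+8 = 52
Hub-#101-#102-#105-#104-#103-Hub: 2+7+12+1+12+7 = 41
Hub-#101-#103-#102-#104-#105-Hub: 2+9+6+13+1+6 = 37
Hub-#101-#103-#102-#105-#104-Hub: 2+9+6+12+1+8 = 38
Hub-#101-#103-#104-#102-#105-Hub: 2+9+12+13+12+6 = 54
Hub-#101-#103-#104-#105-#102-Hub: 2+9+12+1+12+5 = 41
Hub-#101-#103-#105-#102-#104-Hub: 2+9+11+12+13+8 = 55
Hub-#101-#103-#105-#104-#102-Hub: 2+9+11+1+13+5 = 41
Hub-#101-#104-#102-#103-#105-Hub: 2+6+13+6+11+6 = 44
Hub-#101-#104-#102-#105-#103-Hub: 2+6+13+12+11+7 = 51
… (46 more)
Hub-#101-#104-#105-#103-#102-Hub: 2+6+1+11+6+5 = 31  ← best
The minimum is 31.
One optimal route: Hub → #101 → #104 → #105 → #103 → #102 → Hub (or its reverse).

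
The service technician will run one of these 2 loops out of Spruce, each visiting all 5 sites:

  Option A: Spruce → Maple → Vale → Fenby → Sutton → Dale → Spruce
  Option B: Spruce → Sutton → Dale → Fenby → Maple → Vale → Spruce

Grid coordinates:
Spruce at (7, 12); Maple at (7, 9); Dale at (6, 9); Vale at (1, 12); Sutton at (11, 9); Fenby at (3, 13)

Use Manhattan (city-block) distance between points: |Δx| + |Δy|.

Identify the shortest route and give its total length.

Shortest is Option A, total 36.

Option A: 3 + 9 + 3 + 12 + 5 + 4 = 36
Option B: 7 + 5 + 7 + 8 + 9 + 6 = 42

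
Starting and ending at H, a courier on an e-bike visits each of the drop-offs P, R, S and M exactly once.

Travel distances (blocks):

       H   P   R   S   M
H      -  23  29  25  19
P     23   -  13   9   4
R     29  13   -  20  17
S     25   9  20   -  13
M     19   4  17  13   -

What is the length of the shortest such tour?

There are 12 distinct closed tours to check (reversals are equivalent).
H - P - R - S - M - H: 23+13+20+13+19 = 88
H - P - R - M - S - H: 23+13+17+13+25 = 91
H - P - S - R - M - H: 23+9+20+17+19 = 88
H - P - S - M - R - H: 23+9+13+17+29 = 91
H - P - M - R - S - H: 23+4+17+20+25 = 89
H - P - M - S - R - H: 23+4+13+20+29 = 89
H - R - P - S - M - H: 29+13+9+13+19 = 83
H - R - P - M - S - H: 29+13+4+13+25 = 84
H - R - S - P - M - H: 29+20+9+4+19 = 81
H - R - M - P - S - H: 29+17+4+9+25 = 84
H - S - P - R - M - H: 25+9+13+17+19 = 83
H - S - R - P - M - H: 25+20+13+4+19 = 81
The minimum is 81.
One optimal route: H → R → S → P → M → H (or its reverse).

Shortest round trip = 81 blocks.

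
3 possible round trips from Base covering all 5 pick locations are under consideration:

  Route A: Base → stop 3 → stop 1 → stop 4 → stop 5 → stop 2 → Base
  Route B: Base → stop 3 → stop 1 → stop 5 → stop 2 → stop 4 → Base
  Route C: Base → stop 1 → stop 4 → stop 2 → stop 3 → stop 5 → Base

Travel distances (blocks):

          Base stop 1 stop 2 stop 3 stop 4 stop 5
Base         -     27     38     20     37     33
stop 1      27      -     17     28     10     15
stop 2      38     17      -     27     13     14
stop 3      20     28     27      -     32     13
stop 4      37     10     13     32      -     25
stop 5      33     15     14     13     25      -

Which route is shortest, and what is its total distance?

Shortest is Route C, total 123 blocks.

Route A: 20 + 28 + 10 + 25 + 14 + 38 = 135
Route B: 20 + 28 + 15 + 14 + 13 + 37 = 127
Route C: 27 + 10 + 13 + 27 + 13 + 33 = 123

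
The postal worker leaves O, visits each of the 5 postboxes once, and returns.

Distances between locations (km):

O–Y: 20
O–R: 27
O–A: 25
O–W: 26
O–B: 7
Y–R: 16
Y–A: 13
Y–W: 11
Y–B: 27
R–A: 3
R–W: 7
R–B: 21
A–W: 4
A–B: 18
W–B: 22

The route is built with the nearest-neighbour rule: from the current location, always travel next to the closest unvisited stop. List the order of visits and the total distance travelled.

Total distance 66 km via the nearest-neighbour route O → B → A → R → W → Y → O.

At O the remaining stops are B 7, Y 20, A 25, W 26, R 27; go to B.
At B the remaining stops are A 18, R 21, W 22, Y 27; go to A.
At A the remaining stops are R 3, W 4, Y 13; go to R.
At R the remaining stops are W 7, Y 16; go to W.
At W the remaining stops are Y 11; go to Y.
Return Y→O: 20.
Total = 7 + 18 + 3 + 7 + 11 + 20 = 66.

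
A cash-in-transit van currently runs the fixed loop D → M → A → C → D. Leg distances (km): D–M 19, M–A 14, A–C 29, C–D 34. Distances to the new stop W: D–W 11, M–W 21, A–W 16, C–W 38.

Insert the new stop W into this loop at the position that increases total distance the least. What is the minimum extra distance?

+13 km — insert W between D and M.

Insertion cost between consecutive stops i–j is d(i,W) + d(W,j) − d(i,j):
  between D and M: 11 + 21 − 19 = 13
  between M and A: 21 + 16 − 14 = 23
  between A and C: 16 + 38 − 29 = 25
  between C and D: 38 + 11 − 34 = 15
Cheapest insertion is between D and M, adding 13.
New total = 96 + 13 = 109.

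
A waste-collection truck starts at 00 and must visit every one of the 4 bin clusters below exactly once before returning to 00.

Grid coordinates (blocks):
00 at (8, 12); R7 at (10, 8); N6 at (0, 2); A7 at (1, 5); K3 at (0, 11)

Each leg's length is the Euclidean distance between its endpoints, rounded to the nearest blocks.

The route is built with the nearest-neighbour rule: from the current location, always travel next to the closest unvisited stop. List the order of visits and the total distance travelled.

At 00 the remaining stops are R7 4, K3 8, A7 10, N6 13; go to R7.
At R7 the remaining stops are A7 9, K3 10, N6 12; go to A7.
At A7 the remaining stops are N6 3, K3 6; go to N6.
At N6 the remaining stops are K3 9; go to K3.
Return K3→00: 8.
Total = 4 + 9 + 3 + 9 + 8 = 33.

Total distance 33 blocks via the nearest-neighbour route 00 → R7 → A7 → N6 → K3 → 00.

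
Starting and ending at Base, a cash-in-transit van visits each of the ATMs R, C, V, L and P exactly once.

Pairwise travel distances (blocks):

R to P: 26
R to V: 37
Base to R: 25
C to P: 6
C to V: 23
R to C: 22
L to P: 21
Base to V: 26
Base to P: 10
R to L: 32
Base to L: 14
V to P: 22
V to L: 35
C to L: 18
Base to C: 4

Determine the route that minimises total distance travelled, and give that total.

115 blocks — the shortest possible round trip.

There are 60 distinct closed tours to check (reversals are equivalent).
Base-R-C-V-L-P-Base: 25+22+23+35+21+10 = 136
Base-R-C-V-P-L-Base: 25+22+23+22+21+14 = 127
Base-R-C-L-V-P-Base: 25+22+18+35+22+10 = 132
Base-R-C-L-P-V-Base: 25+22+18+21+22+26 = 134
Base-R-C-P-V-L-Base: 25+22+6+22+35+14 = 124
Base-R-C-P-L-V-Base: 25+22+6+21+35+26 = 135
Base-R-V-C-L-P-Base: 25+37+23+18+21+10 = 134
Base-R-V-C-P-L-Base: 25+37+23+6+21+14 = 126
Base-R-V-L-C-P-Base: 25+37+35+18+6+10 = 131
Base-R-V-L-P-C-Base: 25+37+35+21+6+4 = 128
Base-R-V-P-C-L-Base: 25+37+22+6+18+14 = 122
Base-R-V-P-L-C-Base: 25+37+22+21+18+4 = 127
Base-R-L-C-V-P-Base: 25+32+18+23+22+10 = 130
Base-R-L-C-P-V-Base: 25+32+18+6+22+26 = 129
… (46 more)
Base-C-P-V-R-L-Base: 4+6+22+37+32+14 = 115  ← best
The minimum is 115.
One optimal route: Base → C → P → V → R → L → Base (or its reverse).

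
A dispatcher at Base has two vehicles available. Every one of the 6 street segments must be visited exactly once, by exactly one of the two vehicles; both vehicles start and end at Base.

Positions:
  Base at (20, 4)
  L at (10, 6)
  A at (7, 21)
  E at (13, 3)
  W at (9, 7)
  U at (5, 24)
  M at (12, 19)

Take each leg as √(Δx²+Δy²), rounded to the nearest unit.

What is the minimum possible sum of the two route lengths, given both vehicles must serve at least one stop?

There are 2^5 − 1 = 31 ways to divide the 6 stops into two non-empty groups. For each, the best each vehicle can do is its own shortest tour through its group:
  {L} + {A, E, W, U, M}: 20 + 56 = 76
  {A} + {L, E, W, U, M}: 42 + 55 = 97
  {L, A} + {E, W, U, M}: 46 + 56 = 102
  {E} + {L, A, W, U, M}: 14 + 54 = 68
  {L, E} + {A, W, U, M}: 21 + 54 = 75
  {A, E} + {L, W, U, M}: 47 + 54 = 101
  … (31 splits in total)
Best: vehicle 1 Base → E → Base = 14; vehicle 2 Base → L → W → U → A → M → Base = 54; combined 68.

68 — the smallest possible combined total.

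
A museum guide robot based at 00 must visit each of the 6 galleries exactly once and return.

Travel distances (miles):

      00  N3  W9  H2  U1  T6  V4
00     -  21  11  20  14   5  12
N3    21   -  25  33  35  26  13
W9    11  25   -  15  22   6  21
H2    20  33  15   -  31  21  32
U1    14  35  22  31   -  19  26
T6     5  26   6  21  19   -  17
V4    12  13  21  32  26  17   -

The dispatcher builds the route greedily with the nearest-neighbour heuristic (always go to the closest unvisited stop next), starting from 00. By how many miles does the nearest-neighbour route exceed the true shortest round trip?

The nearest-neighbour route is 5 miles longer than optimal.

00: T6=5, W9=11, V4=12, U1=14, H2=20, N3=21 ⇒ T6
T6: W9=6, V4=17, U1=19, H2=21, N3=26 ⇒ W9
W9: H2=15, V4=21, U1=22, N3=25 ⇒ H2
H2: U1=31, V4=32, N3=33 ⇒ U1
U1: V4=26, N3=35 ⇒ V4
V4: N3=13 ⇒ N3
NN route 00 → T6 → W9 → H2 → U1 → V4 → N3 → 00 costs 117.
Optimal: 00 → U1 → T6 → W9 → H2 → N3 → V4 → 00 costs 112 (by enumerating all 360 distinct tours).
Excess = 117 − 112 = 5.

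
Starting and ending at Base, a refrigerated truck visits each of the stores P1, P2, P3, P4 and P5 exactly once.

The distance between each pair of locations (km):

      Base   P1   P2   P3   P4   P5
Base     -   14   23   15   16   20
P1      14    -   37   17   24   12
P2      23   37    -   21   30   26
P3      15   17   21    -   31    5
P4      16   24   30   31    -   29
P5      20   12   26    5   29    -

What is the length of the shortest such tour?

There are 60 distinct closed tours to check (reversals are equivalent).
Base-P1-P2-P3-P4-P5-Base: 14+37+21+31+29+20 = 152
Base-P1-P2-P3-P5-P4-Base: 14+37+21+5+29+16 = 122
Base-P1-P2-P4-P3-P5-Base: 14+37+30+31+5+20 = 137
Base-P1-P2-P4-P5-P3-Base: 14+37+30+29+5+15 = 130
Base-P1-P2-P5-P3-P4-Base: 14+37+26+5+31+16 = 129
Base-P1-P2-P5-P4-P3-Base: 14+37+26+29+31+15 = 152
Base-P1-P3-P2-P4-P5-Base: 14+17+21+30+29+20 = 131
Base-P1-P3-P2-P5-P4-Base: 14+17+21+26+29+16 = 123
Base-P1-P3-P4-P2-P5-Base: 14+17+31+30+26+20 = 138
Base-P1-P3-P4-P5-P2-Base: 14+17+31+29+26+23 = 140
Base-P1-P3-P5-P2-P4-Base: 14+17+5+26+30+16 = 108
Base-P1-P3-P5-P4-P2-Base: 14+17+5+29+30+23 = 118
Base-P1-P4-P2-P3-P5-Base: 14+24+30+21+5+20 = 114
Base-P1-P4-P2-P5-P3-Base: 14+24+30+26+5+15 = 114
… (46 more)
Base-P1-P5-P3-P2-P4-Base: 14+12+5+21+30+16 = 98  ← best
The minimum is 98.
One optimal route: Base → P1 → P5 → P3 → P2 → P4 → Base (or its reverse).

98 km — the shortest possible round trip.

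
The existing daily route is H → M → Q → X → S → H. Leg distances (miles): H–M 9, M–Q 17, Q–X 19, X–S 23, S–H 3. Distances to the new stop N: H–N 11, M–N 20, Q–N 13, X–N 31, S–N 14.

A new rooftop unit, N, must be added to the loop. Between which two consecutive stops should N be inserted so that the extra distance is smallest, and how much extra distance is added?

Insertion cost between consecutive stops i–j is d(i,N) + d(N,j) − d(i,j):
  between H and M: 11 + 20 − 9 = 22
  between M and Q: 20 + 13 − 17 = 16
  between Q and X: 13 + 31 − 19 = 25
  between X and S: 31 + 14 − 23 = 22
  between S and H: 14 + 11 − 3 = 22
Cheapest insertion is between M and Q, adding 16.
New total = 71 + 16 = 87.

Adding 16 miles by placing N on the M–Q leg.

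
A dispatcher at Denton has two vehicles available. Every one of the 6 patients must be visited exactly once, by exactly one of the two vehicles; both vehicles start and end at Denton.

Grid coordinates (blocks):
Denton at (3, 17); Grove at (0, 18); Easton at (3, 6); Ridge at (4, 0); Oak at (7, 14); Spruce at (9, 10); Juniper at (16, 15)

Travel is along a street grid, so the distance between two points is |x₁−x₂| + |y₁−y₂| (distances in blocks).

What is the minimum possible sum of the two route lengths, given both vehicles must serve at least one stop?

70 blocks — the smallest possible combined total.

Check every non-empty split of the stops between the two vehicles; for each half take its own optimal tour:
  {Grove} + {Easton, Ridge, Oak, Spruce, Juniper}: 8 + 62 = 70
  {Easton} + {Grove, Ridge, Oak, Spruce, Juniper}: 22 + 70 = 92
  {Grove, Easton} + {Ridge, Oak, Spruce, Juniper}: 30 + 62 = 92
  {Ridge} + {Grove, Easton, Oak, Spruce, Juniper}: 36 + 58 = 94
  {Grove, Ridge} + {Easton, Oak, Spruce, Juniper}: 44 + 50 = 94
  {Easton, Ridge} + {Grove, Oak, Spruce, Juniper}: 36 + 48 = 84
  … (31 splits in total)
Best: vehicle 1 Denton → Grove → Denton = 8; vehicle 2 Denton → Easton → Ridge → Spruce → Juniper → Oak → Denton = 62; combined 70.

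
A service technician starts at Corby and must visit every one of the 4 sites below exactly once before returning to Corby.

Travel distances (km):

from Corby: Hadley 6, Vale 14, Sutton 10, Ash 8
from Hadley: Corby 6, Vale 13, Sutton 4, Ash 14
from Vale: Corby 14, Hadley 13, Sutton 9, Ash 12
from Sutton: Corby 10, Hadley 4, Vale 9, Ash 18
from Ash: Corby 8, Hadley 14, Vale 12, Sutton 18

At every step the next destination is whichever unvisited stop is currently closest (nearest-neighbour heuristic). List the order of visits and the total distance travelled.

From Corby: distances to unvisited — Hadley=6, Ash=8, Sutton=10, Vale=14. Nearest is Hadley (6).
From Hadley: distances to unvisited — Sutton=4, Vale=13, Ash=14. Nearest is Sutton (4).
From Sutton: distances to unvisited — Vale=9, Ash=18. Nearest is Vale (9).
From Vale: distances to unvisited — Ash=12. Nearest is Ash (12).
Return Ash→Corby: 8.
Total = 6 + 4 + 9 + 12 + 8 = 39.

39 km along Corby → Hadley → Sutton → Vale → Ash → Corby.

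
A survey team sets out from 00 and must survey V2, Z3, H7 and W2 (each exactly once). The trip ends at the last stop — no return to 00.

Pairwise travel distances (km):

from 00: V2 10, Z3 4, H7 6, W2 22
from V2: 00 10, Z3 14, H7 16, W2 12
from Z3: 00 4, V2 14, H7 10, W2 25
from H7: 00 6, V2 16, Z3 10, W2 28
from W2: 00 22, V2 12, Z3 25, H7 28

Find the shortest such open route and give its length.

There are 4! = 24 possible orderings.
00→V2→Z3→H7→W2: 10+14+10+28 = 62
00→V2→Z3→W2→H7: 10+14+25+28 = 77
00→V2→H7→Z3→W2: 10+16+10+25 = 61
00→V2→H7→W2→Z3: 10+16+28+25 = 79
00→V2→W2→Z3→H7: 10+12+25+10 = 57
00→V2→W2→H7→Z3: 10+12+28+10 = 60
00→Z3→V2→H7→W2: 4+14+16+28 = 62
00→Z3→V2→W2→H7: 4+14+12+28 = 58
00→Z3→H7→V2→W2: 4+10+16+12 = 42
00→Z3→H7→W2→V2: 4+10+28+12 = 54
00→Z3→W2→V2→H7: 4+25+12+16 = 57
00→Z3→W2→H7→V2: 4+25+28+16 = 73
00→H7→V2→Z3→W2: 6+16+14+25 = 61
00→H7→V2→W2→Z3: 6+16+12+25 = 59
… (10 more)
The minimum is 42.
One shortest path: 00 → Z3 → H7 → V2 → W2.

Shortest open route: 42 km.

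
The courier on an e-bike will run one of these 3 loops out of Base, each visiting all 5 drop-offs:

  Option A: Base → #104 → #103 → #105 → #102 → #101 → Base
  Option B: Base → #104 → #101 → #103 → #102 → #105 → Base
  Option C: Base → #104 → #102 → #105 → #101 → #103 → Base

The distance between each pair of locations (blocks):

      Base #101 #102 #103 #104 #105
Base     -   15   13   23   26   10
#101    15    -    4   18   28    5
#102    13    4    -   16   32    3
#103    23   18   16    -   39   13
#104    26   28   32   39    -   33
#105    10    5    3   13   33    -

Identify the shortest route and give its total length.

100 blocks — Option A is the shortest.

Option A: 26 + 39 + 13 + 3 + 4 + 15 = 100
Option B: 26 + 28 + 18 + 16 + 3 + 10 = 101
Option C: 26 + 32 + 3 + 5 + 18 + 23 = 107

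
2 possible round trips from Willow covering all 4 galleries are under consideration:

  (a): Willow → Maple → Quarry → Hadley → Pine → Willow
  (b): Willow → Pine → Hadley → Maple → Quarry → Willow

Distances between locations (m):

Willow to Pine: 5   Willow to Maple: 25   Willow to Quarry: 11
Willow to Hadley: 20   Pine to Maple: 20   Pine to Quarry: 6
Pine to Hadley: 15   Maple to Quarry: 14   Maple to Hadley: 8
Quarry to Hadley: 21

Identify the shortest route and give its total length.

(a): 25 + 14 + 21 + 15 + 5 = 80
(b): 5 + 15 + 8 + 14 + 11 = 53

Shortest is (b), total 53 m.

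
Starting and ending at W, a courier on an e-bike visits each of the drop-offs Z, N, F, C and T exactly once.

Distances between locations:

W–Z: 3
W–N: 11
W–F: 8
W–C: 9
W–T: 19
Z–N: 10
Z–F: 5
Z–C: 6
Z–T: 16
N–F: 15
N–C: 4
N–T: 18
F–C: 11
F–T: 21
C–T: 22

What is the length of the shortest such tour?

There are 60 distinct closed tours to check (reversals are equivalent).
W - Z - N - F - C - T - W: 3+10+15+11+22+19 = 80
W - Z - N - F - T - C - W: 3+10+15+21+22+9 = 80
W - Z - N - C - F - T - W: 3+10+4+11+21+19 = 68
W - Z - N - C - T - F - W: 3+10+4+22+21+8 = 68
W - Z - N - T - F - C - W: 3+10+18+21+11+9 = 72
W - Z - N - T - C - F - W: 3+10+18+22+11+8 = 72
W - Z - F - N - C - T - W: 3+5+15+4+22+19 = 68
W - Z - F - N - T - C - W: 3+5+15+18+22+9 = 72
W - Z - F - C - N - T - W: 3+5+11+4+18+19 = 60
W - Z - F - C - T - N - W: 3+5+11+22+18+11 = 70
W - Z - F - T - N - C - W: 3+5+21+18+4+9 = 60
W - Z - F - T - C - N - W: 3+5+21+22+4+11 = 66
W - Z - C - N - F - T - W: 3+6+4+15+21+19 = 68
W - Z - C - N - T - F - W: 3+6+4+18+21+8 = 60
… (46 more)
The minimum is 60.
One optimal route: W → Z → F → C → N → T → W (or its reverse).

60 — the shortest possible round trip.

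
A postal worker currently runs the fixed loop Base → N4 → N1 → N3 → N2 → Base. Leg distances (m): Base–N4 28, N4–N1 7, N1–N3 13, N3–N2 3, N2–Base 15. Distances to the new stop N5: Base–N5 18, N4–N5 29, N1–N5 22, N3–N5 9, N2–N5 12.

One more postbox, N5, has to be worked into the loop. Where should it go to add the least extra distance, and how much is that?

Minimum extra distance: 15 m, inserting N5 between N2 and Base.

Insertion cost between consecutive stops i–j is d(i,N5) + d(N5,j) − d(i,j):
  between Base and N4: 18 + 29 − 28 = 19
  between N4 and N1: 29 + 22 − 7 = 44
  between N1 and N3: 22 + 9 − 13 = 18
  between N3 and N2: 9 + 12 − 3 = 18
  between N2 and Base: 12 + 18 − 15 = 15
Cheapest insertion is between N2 and Base, adding 15.
New total = 66 + 15 = 81.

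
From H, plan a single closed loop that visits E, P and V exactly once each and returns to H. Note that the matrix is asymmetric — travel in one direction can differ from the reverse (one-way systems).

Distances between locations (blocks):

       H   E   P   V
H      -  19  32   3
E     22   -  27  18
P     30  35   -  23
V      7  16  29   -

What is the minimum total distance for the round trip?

76 blocks — the shortest possible round trip.

H→E→P→V→H: 19+27+23+7 = 76
H→E→V→P→H: 19+18+29+30 = 96
H→P→E→V→H: 32+35+18+7 = 92
H→P→V→E→H: 32+23+16+22 = 93
H→V→E→P→H: 3+16+27+30 = 76
H→V→P→E→H: 3+29+35+22 = 89
The minimum is 76.
One optimal route: H → E → P → V → H.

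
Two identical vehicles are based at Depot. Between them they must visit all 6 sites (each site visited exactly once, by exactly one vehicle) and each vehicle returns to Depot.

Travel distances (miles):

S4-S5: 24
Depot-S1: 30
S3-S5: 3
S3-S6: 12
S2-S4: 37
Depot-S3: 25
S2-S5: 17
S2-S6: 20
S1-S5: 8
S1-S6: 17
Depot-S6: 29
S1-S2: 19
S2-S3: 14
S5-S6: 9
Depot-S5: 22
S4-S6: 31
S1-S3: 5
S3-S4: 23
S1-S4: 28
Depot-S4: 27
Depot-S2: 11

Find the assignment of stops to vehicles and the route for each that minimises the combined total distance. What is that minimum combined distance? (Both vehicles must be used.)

123 miles — the smallest possible combined total.

Try each way of splitting the stops between the two vehicles (each non-empty) and, for each split, find the best tour for each vehicle:
  {S1} + {S2, S3, S4, S5, S6}: 60 + 93 = 153
  {S2} + {S1, S3, S4, S5, S6}: 22 + 101 = 123
  {S1, S2} + {S3, S4, S5, S6}: 60 + 91 = 151
  {S3} + {S1, S2, S4, S5, S6}: 50 + 103 = 153
  {S1, S3} + {S2, S4, S5, S6}: 60 + 91 = 151
  {S2, S3} + {S1, S4, S5, S6}: 50 + 101 = 151
  … (31 splits in total)
Best: vehicle 1 Depot → S2 → Depot = 22; vehicle 2 Depot → S4 → S1 → S3 → S5 → S6 → Depot = 101; combined 123.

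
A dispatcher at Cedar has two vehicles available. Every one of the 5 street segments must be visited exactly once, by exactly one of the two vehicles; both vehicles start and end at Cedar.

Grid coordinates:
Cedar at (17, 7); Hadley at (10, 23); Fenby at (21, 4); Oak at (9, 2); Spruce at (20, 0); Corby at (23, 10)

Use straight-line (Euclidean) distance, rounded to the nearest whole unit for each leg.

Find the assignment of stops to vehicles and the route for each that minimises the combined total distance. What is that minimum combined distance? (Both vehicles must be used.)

There are 2^4 − 1 = 15 ways to divide the 5 stops into two non-empty groups. For each, the best each vehicle can do is its own shortest tour through its group:
  {Hadley} + {Fenby, Oak, Spruce, Corby}: 34 + 37 = 71
  {Fenby} + {Hadley, Oak, Spruce, Corby}: 10 + 65 = 75
  {Hadley, Fenby} + {Oak, Spruce, Corby}: 44 + 37 = 81
  {Oak} + {Hadley, Fenby, Spruce, Corby}: 18 + 53 = 71
  {Hadley, Oak} + {Fenby, Spruce, Corby}: 47 + 25 = 72
  {Fenby, Oak} + {Hadley, Spruce, Corby}: 26 + 53 = 79
  … (15 splits in total)
Best: vehicle 1 Cedar → Hadley → Cedar = 34; vehicle 2 Cedar → Oak → Spruce → Fenby → Corby → Cedar = 37; combined 71.

71 — the smallest possible combined total.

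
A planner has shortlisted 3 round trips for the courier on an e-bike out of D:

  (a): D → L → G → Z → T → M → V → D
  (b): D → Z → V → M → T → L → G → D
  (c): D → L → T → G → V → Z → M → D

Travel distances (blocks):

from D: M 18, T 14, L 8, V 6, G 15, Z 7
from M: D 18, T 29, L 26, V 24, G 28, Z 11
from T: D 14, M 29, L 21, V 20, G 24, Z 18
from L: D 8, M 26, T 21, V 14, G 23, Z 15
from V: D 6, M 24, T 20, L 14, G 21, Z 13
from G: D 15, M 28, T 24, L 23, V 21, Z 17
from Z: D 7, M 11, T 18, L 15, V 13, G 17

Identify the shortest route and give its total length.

Shortest is (c), total 116 blocks.

(a): 8 + 23 + 17 + 18 + 29 + 24 + 6 = 125
(b): 7 + 13 + 24 + 29 + 21 + 23 + 15 = 132
(c): 8 + 21 + 24 + 21 + 13 + 11 + 18 = 116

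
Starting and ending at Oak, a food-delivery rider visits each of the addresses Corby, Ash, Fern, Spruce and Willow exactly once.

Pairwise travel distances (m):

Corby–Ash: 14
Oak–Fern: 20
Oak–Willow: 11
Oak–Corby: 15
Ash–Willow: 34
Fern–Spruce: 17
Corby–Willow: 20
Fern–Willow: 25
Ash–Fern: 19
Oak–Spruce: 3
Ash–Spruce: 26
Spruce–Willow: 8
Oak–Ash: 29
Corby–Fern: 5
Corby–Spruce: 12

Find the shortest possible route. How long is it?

Oak→Corby→Ash→Fern→Spruce→Willow→Oak: 15+14+19+17+8+11 = 84
Oak→Corby→Ash→Fern→Willow→Spruce→Oak: 15+14+19+25+8+3 = 84
Oak→Corby→Ash→Spruce→Fern→Willow→Oak: 15+14+26+17+25+11 = 108
Oak→Corby→Ash→Spruce→Willow→Fern→Oak: 15+14+26+8+25+20 = 108
Oak→Corby→Ash→Willow→Fern→Spruce→Oak: 15+14+34+25+17+3 = 108
Oak→Corby→Ash→Willow→Spruce→Fern→Oak: 15+14+34+8+17+20 = 108
Oak→Corby→Fern→Ash→Spruce→Willow→Oak: 15+5+19+26+8+11 = 84
Oak→Corby→Fern→Ash→Willow→Spruce→Oak: 15+5+19+34+8+3 = 84
Oak→Corby→Fern→Spruce→Ash→Willow→Oak: 15+5+17+26+34+11 = 108
Oak→Corby→Fern→Spruce→Willow→Ash→Oak: 15+5+17+8+34+29 = 108
Oak→Corby→Fern→Willow→Ash→Spruce→Oak: 15+5+25+34+26+3 = 108
Oak→Corby→Fern→Willow→Spruce→Ash→Oak: 15+5+25+8+26+29 = 108
Oak→Corby→Spruce→Ash→Fern→Willow→Oak: 15+12+26+19+25+11 = 108
Oak→Corby→Spruce→Ash→Willow→Fern→Oak: 15+12+26+34+25+20 = 132
… (46 more)
The minimum is 84.
One optimal route: Oak → Corby → Ash → Fern → Spruce → Willow → Oak (or its reverse).

Shortest round trip = 84 m.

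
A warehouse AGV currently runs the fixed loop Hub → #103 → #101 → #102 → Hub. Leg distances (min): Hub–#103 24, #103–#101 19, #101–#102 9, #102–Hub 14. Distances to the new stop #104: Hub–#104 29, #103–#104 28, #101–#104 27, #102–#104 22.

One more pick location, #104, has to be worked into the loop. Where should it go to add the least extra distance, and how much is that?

Insertion cost between consecutive stops i–j is d(i,#104) + d(#104,j) − d(i,j):
  between Hub and #103: 29 + 28 − 24 = 33
  between #103 and #101: 28 + 27 − 19 = 36
  between #101 and #102: 27 + 22 − 9 = 40
  between #102 and Hub: 22 + 29 − 14 = 37
Cheapest insertion is between Hub and #103, adding 33.
New total = 66 + 33 = 99.

+33 min — insert #104 between Hub and #103.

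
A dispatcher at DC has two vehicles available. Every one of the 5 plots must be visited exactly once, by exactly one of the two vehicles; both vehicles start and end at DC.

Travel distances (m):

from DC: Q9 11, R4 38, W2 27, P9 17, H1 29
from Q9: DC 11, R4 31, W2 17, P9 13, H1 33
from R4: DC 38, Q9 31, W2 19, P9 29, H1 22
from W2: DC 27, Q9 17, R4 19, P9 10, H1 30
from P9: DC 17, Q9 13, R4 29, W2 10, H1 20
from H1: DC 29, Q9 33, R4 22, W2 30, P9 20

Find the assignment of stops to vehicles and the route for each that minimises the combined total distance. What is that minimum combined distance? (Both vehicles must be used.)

Try each way of splitting the stops between the two vehicles (each non-empty) and, for each split, find the best tour for each vehicle:
  {Q9} + {R4, W2, P9, H1}: 22 + 97 = 119
  {R4} + {Q9, W2, P9, H1}: 76 + 87 = 163
  {Q9, R4} + {W2, P9, H1}: 80 + 86 = 166
  {W2} + {Q9, R4, P9, H1}: 54 + 101 = 155
  {Q9, W2} + {R4, P9, H1}: 55 + 97 = 152
  {R4, W2} + {Q9, P9, H1}: 84 + 73 = 157
  … (15 splits in total)
Best: vehicle 1 DC → Q9 → DC = 22; vehicle 2 DC → P9 → W2 → R4 → H1 → DC = 97; combined 119.

Minimum combined distance: 119 m.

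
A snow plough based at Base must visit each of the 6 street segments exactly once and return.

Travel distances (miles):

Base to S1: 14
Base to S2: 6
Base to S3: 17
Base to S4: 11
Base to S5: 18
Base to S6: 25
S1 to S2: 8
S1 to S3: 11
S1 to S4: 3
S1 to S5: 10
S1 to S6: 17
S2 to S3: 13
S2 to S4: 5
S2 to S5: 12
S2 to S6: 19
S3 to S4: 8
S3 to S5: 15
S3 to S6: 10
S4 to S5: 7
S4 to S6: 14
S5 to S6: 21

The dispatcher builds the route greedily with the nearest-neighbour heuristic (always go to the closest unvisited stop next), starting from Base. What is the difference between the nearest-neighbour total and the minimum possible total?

The nearest-neighbour route is 2 miles longer than optimal.

From Base: S2=6, S4=11, S1=14, S3=17, S5=18, S6=25 → choose S2 (6).
From S2: S4=5, S1=8, S5=12, S3=13, S6=19 → choose S4 (5).
From S4: S1=3, S5=7, S3=8, S6=14 → choose S1 (3).
From S1: S5=10, S3=11, S6=17 → choose S5 (10).
From S5: S3=15, S6=21 → choose S3 (15).
From S3: S6=10 → choose S6 (10).
NN route Base → S2 → S4 → S1 → S5 → S3 → S6 → Base costs 74.
Optimal: Base → S2 → S1 → S4 → S5 → S6 → S3 → Base costs 72 (by enumerating all 360 distinct tours).
Excess = 74 − 72 = 2.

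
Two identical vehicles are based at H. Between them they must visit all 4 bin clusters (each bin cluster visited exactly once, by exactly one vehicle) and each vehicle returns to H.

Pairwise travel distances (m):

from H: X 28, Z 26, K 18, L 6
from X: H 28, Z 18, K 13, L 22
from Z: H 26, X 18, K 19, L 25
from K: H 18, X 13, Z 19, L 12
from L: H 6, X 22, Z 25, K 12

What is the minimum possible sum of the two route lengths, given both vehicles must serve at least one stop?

Check every non-empty split of the stops between the two vehicles; for each half take its own optimal tour:
  {X} + {Z, K, L}: 56 + 63 = 119
  {Z} + {X, K, L}: 52 + 59 = 111
  {X, Z} + {K, L}: 72 + 36 = 108
  {K} + {X, Z, L}: 36 + 72 = 108
  {X, K} + {Z, L}: 59 + 57 = 116
  {Z, K} + {X, L}: 63 + 56 = 119
  … (7 splits in total)
  {X, Z, K} + {L}: 75 + 12 = 87  ← best
Best: vehicle 1 H → Z → X → K → H = 75; vehicle 2 H → L → H = 12; combined 87.

Minimum combined distance: 87 m.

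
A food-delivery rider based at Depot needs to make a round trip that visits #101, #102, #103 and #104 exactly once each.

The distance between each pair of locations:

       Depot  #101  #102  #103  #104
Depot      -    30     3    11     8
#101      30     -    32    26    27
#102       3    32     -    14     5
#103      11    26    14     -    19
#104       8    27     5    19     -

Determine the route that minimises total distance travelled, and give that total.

There are 12 distinct closed tours to check (reversals are equivalent).
Depot → #101 → #102 → #103 → #104 → Depot: 30+32+14+19+8 = 103
Depot → #101 → #102 → #104 → #103 → Depot: 30+32+5+19+11 = 97
Depot → #101 → #103 → #102 → #104 → Depot: 30+26+14+5+8 = 83
Depot → #101 → #103 → #104 → #102 → Depot: 30+26+19+5+3 = 83
Depot → #101 → #104 → #102 → #103 → Depot: 30+27+5+14+11 = 87
Depot → #101 → #104 → #103 → #102 → Depot: 30+27+19+14+3 = 93
Depot → #102 → #101 → #103 → #104 → Depot: 3+32+26+19+8 = 88
Depot → #102 → #101 → #104 → #103 → Depot: 3+32+27+19+11 = 92
Depot → #102 → #103 → #101 → #104 → Depot: 3+14+26+27+8 = 78
Depot → #102 → #104 → #101 → #103 → Depot: 3+5+27+26+11 = 72
Depot → #103 → #101 → #102 → #104 → Depot: 11+26+32+5+8 = 82
Depot → #103 → #102 → #101 → #104 → Depot: 11+14+32+27+8 = 92
The minimum is 72.
One optimal route: Depot → #102 → #104 → #101 → #103 → Depot (or its reverse).

72 — the shortest possible round trip.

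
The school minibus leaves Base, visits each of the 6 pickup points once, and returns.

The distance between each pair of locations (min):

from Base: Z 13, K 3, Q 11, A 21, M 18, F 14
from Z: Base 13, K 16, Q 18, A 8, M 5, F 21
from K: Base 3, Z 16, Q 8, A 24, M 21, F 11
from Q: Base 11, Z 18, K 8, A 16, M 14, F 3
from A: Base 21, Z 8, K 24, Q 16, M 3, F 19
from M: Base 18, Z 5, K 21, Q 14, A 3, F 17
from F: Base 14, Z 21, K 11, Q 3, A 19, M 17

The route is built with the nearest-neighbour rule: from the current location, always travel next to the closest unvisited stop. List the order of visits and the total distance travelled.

Nearest-neighbour total = 55 min; route Base → K → Q → F → M → A → Z → Base.

At Base the remaining stops are K 3, Q 11, Z 13, F 14, M 18, A 21; go to K.
At K the remaining stops are Q 8, F 11, Z 16, M 21, A 24; go to Q.
At Q the remaining stops are F 3, M 14, A 16, Z 18; go to F.
At F the remaining stops are M 17, A 19, Z 21; go to M.
At M the remaining stops are A 3, Z 5; go to A.
At A the remaining stops are Z 8; go to Z.
Return Z→Base: 13.
Total = 3 + 8 + 3 + 17 + 3 + 8 + 13 = 55.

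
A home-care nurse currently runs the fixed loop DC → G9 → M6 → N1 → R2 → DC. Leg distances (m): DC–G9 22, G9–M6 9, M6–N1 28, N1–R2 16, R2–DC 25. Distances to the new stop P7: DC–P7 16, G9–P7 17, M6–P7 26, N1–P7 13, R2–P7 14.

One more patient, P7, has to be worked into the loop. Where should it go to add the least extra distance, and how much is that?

Insertion cost between consecutive stops i–j is d(i,P7) + d(P7,j) − d(i,j):
  between DC and G9: 16 + 17 − 22 = 11
  between G9 and M6: 17 + 26 − 9 = 34
  between M6 and N1: 26 + 13 − 28 = 11
  between N1 and R2: 13 + 14 − 16 = 11
  between R2 and DC: 14 + 16 − 25 = 5
Cheapest insertion is between R2 and DC, adding 5.
New total = 100 + 5 = 105.

Adding 5 m by placing P7 on the R2–DC leg.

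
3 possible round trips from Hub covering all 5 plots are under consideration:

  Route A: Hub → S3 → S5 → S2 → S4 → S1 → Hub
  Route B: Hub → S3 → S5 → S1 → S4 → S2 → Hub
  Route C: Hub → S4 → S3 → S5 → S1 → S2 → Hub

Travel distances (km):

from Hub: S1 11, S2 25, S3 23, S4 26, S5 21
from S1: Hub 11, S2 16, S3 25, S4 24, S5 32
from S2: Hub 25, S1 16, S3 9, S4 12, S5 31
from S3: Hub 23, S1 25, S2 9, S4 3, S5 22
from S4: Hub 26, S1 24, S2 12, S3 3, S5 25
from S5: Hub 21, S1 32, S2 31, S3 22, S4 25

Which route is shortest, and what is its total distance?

123 km — Route A is the shortest.

Route A: 23 + 22 + 31 + 12 + 24 + 11 = 123
Route B: 23 + 22 + 32 + 24 + 12 + 25 = 138
Route C: 26 + 3 + 22 + 32 + 16 + 25 = 124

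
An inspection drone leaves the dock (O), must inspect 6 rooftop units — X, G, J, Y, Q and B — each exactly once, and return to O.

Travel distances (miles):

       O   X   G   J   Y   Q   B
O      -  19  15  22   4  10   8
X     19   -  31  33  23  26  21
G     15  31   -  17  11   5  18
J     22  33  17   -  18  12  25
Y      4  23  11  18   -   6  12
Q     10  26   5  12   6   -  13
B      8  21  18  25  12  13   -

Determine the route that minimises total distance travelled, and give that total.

Minimum total distance: 94 miles.

O→X→G→J→Y→Q→B→O: 19+31+17+18+6+13+8 = 112
O→X→G→J→Y→B→Q→O: 19+31+17+18+12+13+10 = 120
O→X→G→J→Q→Y→B→O: 19+31+17+12+6+12+8 = 105
O→X→G→J→Q→B→Y→O: 19+31+17+12+13+12+4 = 108
O→X→G→J→B→Y→Q→O: 19+31+17+25+12+6+10 = 120
O→X→G→J→B→Q→Y→O: 19+31+17+25+13+6+4 = 115
O→X→G→Y→J→Q→B→O: 19+31+11+18+12+13+8 = 112
O→X→G→Y→J→B→Q→O: 19+31+11+18+25+13+10 = 127
… (352 more)
O→Y→G→Q→J→X→B→O: 4+11+5+12+33+21+8 = 94  ← best
The minimum is 94.
One optimal route: O → Y → G → Q → J → X → B → O (or its reverse).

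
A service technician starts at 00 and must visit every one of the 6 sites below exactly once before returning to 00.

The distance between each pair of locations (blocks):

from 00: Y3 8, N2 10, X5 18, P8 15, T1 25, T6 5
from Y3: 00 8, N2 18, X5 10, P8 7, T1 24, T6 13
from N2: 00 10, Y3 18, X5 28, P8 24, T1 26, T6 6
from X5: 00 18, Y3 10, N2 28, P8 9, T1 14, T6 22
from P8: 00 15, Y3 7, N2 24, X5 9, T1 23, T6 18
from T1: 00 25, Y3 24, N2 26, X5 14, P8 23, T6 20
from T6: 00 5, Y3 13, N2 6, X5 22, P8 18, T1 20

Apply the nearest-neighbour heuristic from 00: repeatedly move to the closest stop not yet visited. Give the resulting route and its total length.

Total distance 84 blocks via the nearest-neighbour route 00 → T6 → N2 → Y3 → P8 → X5 → T1 → 00.

00 → [T6:5 / Y3:8 / N2:10 / P8:15 / X5:18 / T1:25] → T6 (5)
T6 → [N2:6 / Y3:13 / P8:18 / T1:20 / X5:22] → N2 (6)
N2 → [Y3:18 / P8:24 / T1:26 / X5:28] → Y3 (18)
Y3 → [P8:7 / X5:10 / T1:24] → P8 (7)
P8 → [X5:9 / T1:23] → X5 (9)
X5 → [T1:14] → T1 (14)
Return T1→00: 25.
Total = 5 + 6 + 18 + 7 + 9 + 14 + 25 = 84.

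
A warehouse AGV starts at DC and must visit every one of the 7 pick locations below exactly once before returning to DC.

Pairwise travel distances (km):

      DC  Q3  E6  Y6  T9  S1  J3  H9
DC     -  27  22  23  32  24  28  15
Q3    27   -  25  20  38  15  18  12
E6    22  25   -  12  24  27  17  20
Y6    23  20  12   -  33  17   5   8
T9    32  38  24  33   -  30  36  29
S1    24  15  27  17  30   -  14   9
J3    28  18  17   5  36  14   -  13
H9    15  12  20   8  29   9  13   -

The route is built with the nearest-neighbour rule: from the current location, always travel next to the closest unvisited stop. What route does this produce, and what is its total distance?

At DC the remaining stops are H9 15, E6 22, Y6 23, S1 24, Q3 27, J3 28, T9 32; go to H9.
At H9 the remaining stops are Y6 8, S1 9, Q3 12, J3 13, E6 20, T9 29; go to Y6.
At Y6 the remaining stops are J3 5, E6 12, S1 17, Q3 20, T9 33; go to J3.
At J3 the remaining stops are S1 14, E6 17, Q3 18, T9 36; go to S1.
At S1 the remaining stops are Q3 15, E6 27, T9 30; go to Q3.
At Q3 the remaining stops are E6 25, T9 38; go to E6.
At E6 the remaining stops are T9 24; go to T9.
Return T9→DC: 32.
Total = 15 + 8 + 5 + 14 + 15 + 25 + 24 + 32 = 138.

138 km along DC → H9 → Y6 → J3 → S1 → Q3 → E6 → T9 → DC.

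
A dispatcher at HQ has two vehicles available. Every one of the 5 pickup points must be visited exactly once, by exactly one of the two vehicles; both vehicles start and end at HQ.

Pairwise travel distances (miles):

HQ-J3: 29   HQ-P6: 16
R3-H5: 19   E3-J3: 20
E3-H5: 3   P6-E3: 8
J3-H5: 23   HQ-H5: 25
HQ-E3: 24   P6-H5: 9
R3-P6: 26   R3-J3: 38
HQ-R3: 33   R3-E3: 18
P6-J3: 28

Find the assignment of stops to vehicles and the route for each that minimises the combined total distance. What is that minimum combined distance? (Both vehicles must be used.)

Try each way of splitting the stops between the two vehicles (each non-empty) and, for each split, find the best tour for each vehicle:
  {R3} + {P6, E3, J3, H5}: 66 + 77 = 143
  {P6} + {R3, E3, J3, H5}: 32 + 104 = 136
  {R3, P6} + {E3, J3, H5}: 75 + 77 = 152
  {E3} + {R3, P6, J3, H5}: 48 + 111 = 159
  {R3, E3} + {P6, J3, H5}: 75 + 77 = 152
  {P6, E3} + {R3, J3, H5}: 48 + 104 = 152
  … (15 splits in total)
Best: vehicle 1 HQ → P6 → HQ = 32; vehicle 2 HQ → R3 → H5 → E3 → J3 → HQ = 104; combined 136.

136 miles — the smallest possible combined total.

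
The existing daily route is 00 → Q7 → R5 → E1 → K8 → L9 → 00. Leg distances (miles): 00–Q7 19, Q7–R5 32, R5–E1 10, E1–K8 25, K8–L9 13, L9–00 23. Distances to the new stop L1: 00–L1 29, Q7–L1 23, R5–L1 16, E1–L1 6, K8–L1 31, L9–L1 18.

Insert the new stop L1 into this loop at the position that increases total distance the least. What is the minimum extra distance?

Insertion cost between consecutive stops i–j is d(i,L1) + d(L1,j) − d(i,j):
  between 00 and Q7: 29 + 23 − 19 = 33
  between Q7 and R5: 23 + 16 − 32 = 7
  between R5 and E1: 16 + 6 − 10 = 12
  between E1 and K8: 6 + 31 − 25 = 12
  between K8 and L9: 31 + 18 − 13 = 36
  between L9 and 00: 18 + 29 − 23 = 24
Cheapest insertion is between Q7 and R5, adding 7.
New total = 122 + 7 = 129.

Minimum extra distance: 7 miles, inserting L1 between Q7 and R5.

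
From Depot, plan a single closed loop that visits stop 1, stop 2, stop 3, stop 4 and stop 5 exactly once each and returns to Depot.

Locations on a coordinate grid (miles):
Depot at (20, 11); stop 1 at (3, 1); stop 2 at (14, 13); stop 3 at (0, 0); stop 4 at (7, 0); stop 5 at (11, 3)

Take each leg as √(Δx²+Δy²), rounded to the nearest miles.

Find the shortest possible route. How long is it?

49 miles — the shortest possible round trip.

There are 60 distinct closed tours to check (reversals are equivalent).
Depot→stop 1→stop 2→stop 3→stop 4→stop 5→Depot: 20+16+19+7+5+12 = 79
Depot→stop 1→stop 2→stop 3→stop 5→stop 4→Depot: 20+16+19+11+5+17 = 88
Depot→stop 1→stop 2→stop 4→stop 3→stop 5→Depot: 20+16+15+7+11+12 = 81
Depot→stop 1→stop 2→stop 4→stop 5→stop 3→Depot: 20+16+15+5+11+23 = 90
Depot→stop 1→stop 2→stop 5→stop 3→stop 4→Depot: 20+16+10+11+7+17 = 81
Depot→stop 1→stop 2→stop 5→stop 4→stop 3→Depot: 20+16+10+5+7+23 = 81
Depot→stop 1→stop 3→stop 2→stop 4→stop 5→Depot: 20+3+19+15+5+12 = 74
Depot→stop 1→stop 3→stop 2→stop 5→stop 4→Depot: 20+3+19+10+5+17 = 74
Depot→stop 1→stop 3→stop 4→stop 2→stop 5→Depot: 20+3+7+15+10+12 = 67
Depot→stop 1→stop 3→stop 4→stop 5→stop 2→Depot: 20+3+7+5+10+6 = 51
Depot→stop 1→stop 3→stop 5→stop 2→stop 4→Depot: 20+3+11+10+15+17 = 76
Depot→stop 1→stop 3→stop 5→stop 4→stop 2→Depot: 20+3+11+5+15+6 = 60
Depot→stop 1→stop 4→stop 2→stop 3→stop 5→Depot: 20+4+15+19+11+12 = 81
Depot→stop 1→stop 4→stop 2→stop 5→stop 3→Depot: 20+4+15+10+11+23 = 83
… (46 more)
Depot→stop 2→stop 1→stop 3→stop 4→stop 5→Depot: 6+16+3+7+5+12 = 49  ← best
The minimum is 49.
One optimal route: Depot → stop 2 → stop 1 → stop 3 → stop 4 → stop 5 → Depot (or its reverse).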